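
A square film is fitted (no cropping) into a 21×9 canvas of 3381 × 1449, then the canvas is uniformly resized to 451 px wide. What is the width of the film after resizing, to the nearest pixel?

Fitted into 3381×1449, the film spans the height; its width is 1449 × 1/1 ≈ 1449.00 px.
Scaling 3381 → 451 is ×0.1334, so the width becomes 1449.00 × 0.1334 ≈ 193.29 px.

193 px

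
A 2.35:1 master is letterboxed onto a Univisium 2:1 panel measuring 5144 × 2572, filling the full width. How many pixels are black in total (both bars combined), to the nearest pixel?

1970480 pixels

Content height = 5144 / 2.350 ≈ 2188.9362 px.
2572 − 2188.9362 = 383.0638 px of bars.
Bar area = 383.0638 × 5144 ≈ 1970480 px.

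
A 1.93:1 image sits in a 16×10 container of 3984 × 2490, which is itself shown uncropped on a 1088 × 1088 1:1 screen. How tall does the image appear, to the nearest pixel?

564 px

Inside the 3984×2490 canvas the image is width-limited at 3984.00 × 2064.25.
Second fit — the 16×10 canvas into 1088×1088 spans the width: 1088.00 × 680.00 (×0.2731 from 3984×2490).
So the image's height is 2064.25 × 0.2731 ≈ 563.73.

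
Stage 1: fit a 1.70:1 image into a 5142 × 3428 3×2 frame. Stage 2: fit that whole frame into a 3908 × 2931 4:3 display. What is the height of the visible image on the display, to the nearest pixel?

1.70:1 in 5142×3428: fills the width, so the image is 5142.00 × 3024.71.
Second fit — the 3×2 canvas into 3908×2931 spans the width: 3908.00 × 2605.33 (×0.7600 from 5142×3428).
Applying the same ×0.7600: 3024.71 → 2298.82.

2299 px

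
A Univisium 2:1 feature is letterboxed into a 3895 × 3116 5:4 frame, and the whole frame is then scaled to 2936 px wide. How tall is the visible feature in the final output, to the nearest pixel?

In the 3895×3116 frame the feature fills the width: height = 3895 × 1/2 ≈ 1947.50 px.
Scaling 3895 → 2936 is ×0.7538, so the height becomes 1947.50 × 0.7538 ≈ 1468.00 px.

1468 px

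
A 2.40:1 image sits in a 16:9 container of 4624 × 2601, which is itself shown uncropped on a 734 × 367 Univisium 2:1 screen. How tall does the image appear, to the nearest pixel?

2.40:1 in 4624×2601: fills the width, so the image is 4624.00 × 1926.67.
The 16:9 canvas is height-limited in 734×367, giving 652.44 × 367.00; scale factor 0.1411.
So the image's height is 1926.67 × 0.1411 ≈ 271.85.

272 px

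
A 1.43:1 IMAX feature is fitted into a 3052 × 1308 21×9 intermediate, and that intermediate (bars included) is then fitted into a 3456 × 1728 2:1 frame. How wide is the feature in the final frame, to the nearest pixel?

1.43:1 IMAX in 3052×1308: fills the height, so the feature is 1870.44 × 1308.00.
Second fit — the 21×9 canvas into 3456×1728 spans the width: 3456.00 × 1481.14 (×1.1324 from 3052×1308).
Applying the same ×1.1324: 1870.44 → 2118.03.

2118 px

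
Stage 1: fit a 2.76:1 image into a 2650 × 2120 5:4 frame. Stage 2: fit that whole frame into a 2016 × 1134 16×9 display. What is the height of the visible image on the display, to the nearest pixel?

Inside the 2650×2120 canvas the image is width-limited at 2650.00 × 960.14.
The 5:4 canvas is height-limited in 2016×1134, giving 1417.50 × 1134.00; scale factor 0.5349.
So the image's height is 960.14 × 0.5349 ≈ 513.59.

514 px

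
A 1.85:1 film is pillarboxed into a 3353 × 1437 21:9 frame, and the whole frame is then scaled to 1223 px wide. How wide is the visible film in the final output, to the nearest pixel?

Fitted into 3353×1437, the film spans the height; its width is 1437 × 1.850 ≈ 2658.45 px.
Resizing to 1223 px wide multiplies everything by 0.3647: 2658.45 → 969.66 px.

970 px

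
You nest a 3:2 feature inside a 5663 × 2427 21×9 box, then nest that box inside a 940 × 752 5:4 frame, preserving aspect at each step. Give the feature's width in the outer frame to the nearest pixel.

604 px

Inside the 5663×2427 canvas the feature is height-limited at 3640.50 × 2427.00.
Second fit — the 21×9 canvas into 940×752 spans the width: 940.00 × 402.86 (×0.1660 from 5663×2427).
So the feature's width is 3640.50 × 0.1660 ≈ 604.29.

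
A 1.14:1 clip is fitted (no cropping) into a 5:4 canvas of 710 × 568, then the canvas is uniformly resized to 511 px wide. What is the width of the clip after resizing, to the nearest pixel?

Fitted into 710×568, the clip spans the height; its width is 568 × 1.140 ≈ 647.52 px.
Scaling 710 → 511 is ×0.7197, so the width becomes 647.52 × 0.7197 ≈ 466.03 px.

466 px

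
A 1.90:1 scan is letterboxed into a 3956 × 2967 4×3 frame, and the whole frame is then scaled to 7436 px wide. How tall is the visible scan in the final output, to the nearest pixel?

Fitted into 3956×2967, the scan spans the width; its height is 3956 / 1.900 ≈ 2082.11 px.
Scaling 3956 → 7436 is ×1.8797, so the height becomes 2082.11 × 1.8797 ≈ 3913.68 px.

3914 px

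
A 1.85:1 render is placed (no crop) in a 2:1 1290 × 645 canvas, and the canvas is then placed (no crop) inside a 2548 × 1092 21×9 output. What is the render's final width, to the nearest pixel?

2020 px

First fit — 1.85:1 into 1290×645 spans the height: 1193.25 × 645.00.
Second fit — the 2:1 canvas into 2548×1092 spans the height: 2184.00 × 1092.00 (×1.6930 from 1290×645).
The render scales with it: width 1193.25 × 1.6930 ≈ 2020.20.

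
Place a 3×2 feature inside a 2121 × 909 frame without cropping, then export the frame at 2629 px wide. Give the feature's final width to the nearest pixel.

In the 2121×909 frame the feature fills the height: width = 909 × 3/2 ≈ 1363.50 px.
Resizing to 2629 px wide multiplies everything by 1.2395: 1363.50 → 1690.07 px.

1690 px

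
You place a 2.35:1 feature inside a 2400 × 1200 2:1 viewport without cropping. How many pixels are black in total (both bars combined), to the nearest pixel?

428936 pixels

2.35:1 (2.350) > 2:1 (2.000), so the feature fills the width.
Content height = 2400 / 2.350 ≈ 1021.2766 px.
1200 − 1021.2766 = 178.7234 px of bars.
Across the 2400-px span: 178.7234 × 2400 ≈ 428936 px.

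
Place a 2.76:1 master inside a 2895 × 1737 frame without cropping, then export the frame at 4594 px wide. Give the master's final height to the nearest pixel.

1664 px

At 2895×1737 the master is width-limited, so height = 2895 / 2.760 ≈ 1048.91 px.
Resizing to 4594 px wide multiplies everything by 1.5869: 1048.91 → 1664.49 px.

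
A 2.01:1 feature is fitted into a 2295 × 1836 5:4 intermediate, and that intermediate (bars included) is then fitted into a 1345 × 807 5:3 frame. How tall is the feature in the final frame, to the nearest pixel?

First fit — 2.01:1 into 2295×1836 spans the width: 2295.00 × 1141.79.
5:4 in 1345×807: fills the height, so the intermediate becomes 1008.75 × 807.00 — a scale of ×0.4395.
Applying the same ×0.4395: 1141.79 → 501.87.

502 px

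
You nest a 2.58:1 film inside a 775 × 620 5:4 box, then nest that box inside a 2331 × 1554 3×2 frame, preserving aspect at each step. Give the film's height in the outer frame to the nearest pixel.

2.58:1 in 775×620: fills the width, so the film is 775.00 × 300.39.
5:4 in 2331×1554: fills the height, so the intermediate becomes 1942.50 × 1554.00 — a scale of ×2.5065.
The film scales with it: height 300.39 × 2.5065 ≈ 752.91.

753 px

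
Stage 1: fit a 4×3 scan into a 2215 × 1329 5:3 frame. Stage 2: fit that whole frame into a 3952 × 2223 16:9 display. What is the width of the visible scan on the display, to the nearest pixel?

First fit — 4×3 into 2215×1329 spans the height: 1772.00 × 1329.00.
5:3 in 3952×2223: fills the height, so the intermediate becomes 3705.00 × 2223.00 — a scale of ×1.6727.
Applying the same ×1.6727: 1772.00 → 2964.00.

2964 px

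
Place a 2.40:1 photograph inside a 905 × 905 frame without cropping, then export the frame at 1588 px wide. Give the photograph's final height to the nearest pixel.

Fitted into 905×905, the photograph spans the width; its height is 905 / 2.400 ≈ 377.08 px.
The frame scales by 1588/905 = 1.7547; 377.08 × 1.7547 ≈ 661.67 px.

662 px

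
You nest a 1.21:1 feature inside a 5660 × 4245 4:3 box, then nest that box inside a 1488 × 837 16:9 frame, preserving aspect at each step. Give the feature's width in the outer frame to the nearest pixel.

Inside the 5660×4245 canvas the feature is height-limited at 5136.45 × 4245.00.
The 4:3 canvas is height-limited in 1488×837, giving 1116.00 × 837.00; scale factor 0.1972.
Applying the same ×0.1972: 5136.45 → 1012.77.

1013 px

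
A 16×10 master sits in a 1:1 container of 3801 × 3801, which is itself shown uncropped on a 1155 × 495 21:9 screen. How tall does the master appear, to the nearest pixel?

Inside the 3801×3801 canvas the master is width-limited at 3801.00 × 2375.62.
The 1:1 canvas is height-limited in 1155×495, giving 495.00 × 495.00; scale factor 0.1302.
Applying the same ×0.1302: 2375.62 → 309.38.

309 px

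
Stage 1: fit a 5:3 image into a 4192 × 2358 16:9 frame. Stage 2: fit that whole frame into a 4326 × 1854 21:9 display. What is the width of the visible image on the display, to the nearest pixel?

5:3 in 4192×2358: fills the height, so the image is 3930.00 × 2358.00.
16:9 in 4326×1854: fills the height, so the intermediate becomes 3296.00 × 1854.00 — a scale of ×0.7863.
The image scales with it: width 3930.00 × 0.7863 ≈ 3090.00.

3090 px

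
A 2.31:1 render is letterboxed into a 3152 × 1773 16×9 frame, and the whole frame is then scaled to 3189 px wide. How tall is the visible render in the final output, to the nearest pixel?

At 3152×1773 the render is width-limited, so height = 3152 / 2.310 ≈ 1364.50 px.
Scaling 3152 → 3189 is ×1.0117, so the height becomes 1364.50 × 1.0117 ≈ 1380.52 px.

1381 px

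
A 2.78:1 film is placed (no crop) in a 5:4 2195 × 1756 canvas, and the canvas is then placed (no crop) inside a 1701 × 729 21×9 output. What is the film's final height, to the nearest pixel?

328 px

First fit — 2.78:1 into 2195×1756 spans the width: 2195.00 × 789.57.
The 5:4 canvas is height-limited in 1701×729, giving 911.25 × 729.00; scale factor 0.4151.
Applying the same ×0.4151: 789.57 → 327.79.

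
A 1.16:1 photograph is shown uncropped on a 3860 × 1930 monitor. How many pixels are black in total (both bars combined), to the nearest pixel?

1.16:1 is narrower than 2:1, so it spans the full height.
Content width = 1930 × 1.160 ≈ 2238.8000 px.
3860 − 2238.8000 = 1621.2000 px of bars.
That's 1621.2000 × 1930 ≈ 3128916 black pixels.

3128916 pixels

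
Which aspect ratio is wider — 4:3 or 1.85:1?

1.85:1

4:3 = 1.333 and 1.85; 1.85 > 1.333.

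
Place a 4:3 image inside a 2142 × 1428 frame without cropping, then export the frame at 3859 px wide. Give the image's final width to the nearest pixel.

3430 px

At 2142×1428 the image is height-limited, so width = 1428 × 4/3 ≈ 1904.00 px.
The frame scales by 3859/2142 = 1.8016; 1904.00 × 1.8016 ≈ 3430.22 px.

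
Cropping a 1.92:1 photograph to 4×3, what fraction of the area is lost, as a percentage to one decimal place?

30.6%

4×3 is narrower than 1.92:1, so the crop keeps the full height and trims the width.
Area ratio = (1.333)/(1.920) = 69.44%; the remaining 30.56% is cropped out.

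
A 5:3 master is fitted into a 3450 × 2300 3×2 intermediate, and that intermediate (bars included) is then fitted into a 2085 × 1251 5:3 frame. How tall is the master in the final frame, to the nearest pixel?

1126 px

5:3 in 3450×2300: fills the width, so the master is 3450.00 × 2070.00.
The 3×2 canvas is height-limited in 2085×1251, giving 1876.50 × 1251.00; scale factor 0.5439.
So the master's height is 2070.00 × 0.5439 ≈ 1125.90.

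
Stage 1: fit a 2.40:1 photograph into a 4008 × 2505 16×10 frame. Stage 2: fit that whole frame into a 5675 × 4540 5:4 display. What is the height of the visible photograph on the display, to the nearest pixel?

First fit — 2.40:1 into 4008×2505 spans the width: 4008.00 × 1670.00.
The 16×10 canvas is width-limited in 5675×4540, giving 5675.00 × 3546.88; scale factor 1.4159.
So the photograph's height is 1670.00 × 1.4159 ≈ 2364.58.

2365 px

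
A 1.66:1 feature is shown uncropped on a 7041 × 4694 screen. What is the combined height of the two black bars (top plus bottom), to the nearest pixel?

452 px

Since 1.660 > 1.500, the feature is width-limited.
Content height = 7041 / 1.660 ≈ 4241.57 px.
4694 − 4241.57 = 452.43 px of bars.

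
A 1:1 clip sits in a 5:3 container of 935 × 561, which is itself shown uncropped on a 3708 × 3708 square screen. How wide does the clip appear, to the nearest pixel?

2225 px

First fit — 1:1 into 935×561 spans the height: 561.00 × 561.00.
The 5:3 canvas is width-limited in 3708×3708, giving 3708.00 × 2224.80; scale factor 3.9658.
So the clip's width is 561.00 × 3.9658 ≈ 2224.80.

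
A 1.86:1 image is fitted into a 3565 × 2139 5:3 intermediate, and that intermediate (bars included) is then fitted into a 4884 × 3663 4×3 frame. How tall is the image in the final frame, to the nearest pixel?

2626 px

Inside the 3565×2139 canvas the image is width-limited at 3565.00 × 1916.67.
5:3 in 4884×3663: fills the width, so the intermediate becomes 4884.00 × 2930.40 — a scale of ×1.3700.
The image scales with it: height 1916.67 × 1.3700 ≈ 2625.81.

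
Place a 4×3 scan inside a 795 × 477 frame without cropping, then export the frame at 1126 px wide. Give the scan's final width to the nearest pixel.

901 px

At 795×477 the scan is height-limited, so width = 477 × 4/3 ≈ 636.00 px.
Resizing to 1126 px wide multiplies everything by 1.4164: 636.00 → 900.80 px.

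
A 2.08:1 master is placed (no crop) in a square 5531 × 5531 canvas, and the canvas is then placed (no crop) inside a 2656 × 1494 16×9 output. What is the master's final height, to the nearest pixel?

First fit — 2.08:1 into 5531×5531 spans the width: 5531.00 × 2659.13.
Second fit — the square canvas into 2656×1494 spans the height: 1494.00 × 1494.00 (×0.2701 from 5531×5531).
The master scales with it: height 2659.13 × 0.2701 ≈ 718.27.

718 px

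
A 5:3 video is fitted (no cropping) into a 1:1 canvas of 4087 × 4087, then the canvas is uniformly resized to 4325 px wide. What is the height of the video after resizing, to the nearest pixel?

2595 px

At 4087×4087 the video is width-limited, so height = 4087 × 3/5 ≈ 2452.20 px.
The frame scales by 4325/4087 = 1.0582; 2452.20 × 1.0582 ≈ 2595.00 px.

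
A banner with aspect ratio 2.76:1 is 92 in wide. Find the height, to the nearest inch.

33 in

At 2.76:1, 92 / 2.760 ≈ 33.33.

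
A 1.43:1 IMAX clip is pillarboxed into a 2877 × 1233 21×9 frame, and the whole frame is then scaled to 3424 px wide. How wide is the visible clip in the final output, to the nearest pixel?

2098 px

At 2877×1233 the clip is height-limited, so width = 1233 × 1.430 ≈ 1763.19 px.
Scaling 2877 → 3424 is ×1.1901, so the width becomes 1763.19 × 1.1901 ≈ 2098.42 px.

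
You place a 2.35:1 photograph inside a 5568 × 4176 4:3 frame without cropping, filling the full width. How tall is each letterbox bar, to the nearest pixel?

903 px

That makes the image 2369.36 px tall (5568 / 2.350).
Black = 4176 − 2369.36 = 1806.64 px, or 903.32 per bar.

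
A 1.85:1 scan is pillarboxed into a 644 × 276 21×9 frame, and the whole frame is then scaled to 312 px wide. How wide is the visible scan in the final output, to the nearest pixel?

In the 644×276 frame the scan fills the height: width = 276 × 1.850 ≈ 510.60 px.
Resizing to 312 px wide multiplies everything by 0.4845: 510.60 → 247.37 px.

247 px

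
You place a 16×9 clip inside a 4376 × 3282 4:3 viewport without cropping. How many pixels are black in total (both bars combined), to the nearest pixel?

Since 1.778 > 1.333, the clip is width-limited.
The clip is 4376 × 9/16 ≈ 2461.5000 px tall.
3282 − 2461.5000 = 820.5000 px of bars.
That's 820.5000 × 4376 ≈ 3590508 black pixels.

3590508 pixels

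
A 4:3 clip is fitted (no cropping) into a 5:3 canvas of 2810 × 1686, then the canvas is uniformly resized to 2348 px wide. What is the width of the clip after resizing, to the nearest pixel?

1878 px

Fitted into 2810×1686, the clip spans the height; its width is 1686 × 4/3 ≈ 2248.00 px.
Scaling 2810 → 2348 is ×0.8356, so the width becomes 2248.00 × 0.8356 ≈ 1878.40 px.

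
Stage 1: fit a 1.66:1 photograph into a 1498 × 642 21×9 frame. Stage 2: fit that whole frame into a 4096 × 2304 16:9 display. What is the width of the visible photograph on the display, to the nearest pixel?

2914 px

First fit — 1.66:1 into 1498×642 spans the height: 1065.72 × 642.00.
Second fit — the 21×9 canvas into 4096×2304 spans the width: 4096.00 × 1755.43 (×2.7343 from 1498×642).
So the photograph's width is 1065.72 × 2.7343 ≈ 2914.01.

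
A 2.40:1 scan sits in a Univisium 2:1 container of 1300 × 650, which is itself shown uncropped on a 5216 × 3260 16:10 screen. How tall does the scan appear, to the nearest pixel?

2173 px

First fit — 2.40:1 into 1300×650 spans the width: 1300.00 × 541.67.
Univisium 2:1 in 5216×3260: fills the width, so the intermediate becomes 5216.00 × 2608.00 — a scale of ×4.0123.
Applying the same ×4.0123: 541.67 → 2173.33.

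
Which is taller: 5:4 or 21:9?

5:4

5:4 = 1.25 and 21:9 = 2.333; 2.333 > 1.25. The smaller width-to-height ratio is the taller frame.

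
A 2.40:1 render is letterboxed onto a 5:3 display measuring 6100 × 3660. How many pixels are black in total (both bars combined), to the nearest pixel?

6821833 pixels

2.40:1 is wider than 5:3, so it spans the full width.
That makes the image 2541.6667 px tall (6100 / 2.400).
3660 − 2541.6667 = 1118.3333 px of bars.
That's 1118.3333 × 6100 ≈ 6821833 black pixels.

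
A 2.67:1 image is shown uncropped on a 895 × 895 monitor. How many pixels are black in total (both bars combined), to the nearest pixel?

501016 pixels

2.67:1 (2.670) > 1:1 (1.000), so the image fills the width.
The image is 895 / 2.670 ≈ 335.2060 px tall.
Leftover height: 895 − 335.2060 = 559.7940 px.
Across the 895-px span: 559.7940 × 895 ≈ 501016 px.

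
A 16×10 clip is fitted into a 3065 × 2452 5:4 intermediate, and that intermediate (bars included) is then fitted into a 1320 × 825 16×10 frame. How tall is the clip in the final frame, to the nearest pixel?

645 px

16×10 in 3065×2452: fills the width, so the clip is 3065.00 × 1915.62.
5:4 in 1320×825: fills the height, so the intermediate becomes 1031.25 × 825.00 — a scale of ×0.3365.
So the clip's height is 1915.62 × 0.3365 ≈ 644.53.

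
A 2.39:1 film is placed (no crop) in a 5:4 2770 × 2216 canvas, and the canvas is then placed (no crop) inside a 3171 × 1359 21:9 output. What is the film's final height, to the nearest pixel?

711 px

First fit — 2.39:1 into 2770×2216 spans the width: 2770.00 × 1159.00.
5:4 in 3171×1359: fills the height, so the intermediate becomes 1698.75 × 1359.00 — a scale of ×0.6133.
Applying the same ×0.6133: 1159.00 → 710.77.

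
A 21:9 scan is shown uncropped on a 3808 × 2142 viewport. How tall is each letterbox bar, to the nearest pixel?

21:9 is wider than 16:9, so it spans the full width.
Content height = 3808 × 9/21 ≈ 1632.00 px.
2142 − 1632.00 = 510.00 px of bars (255.00 each).

255 px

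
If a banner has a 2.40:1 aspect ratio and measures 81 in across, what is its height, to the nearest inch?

Height = 81 / 2.400 = 33.75.

34 in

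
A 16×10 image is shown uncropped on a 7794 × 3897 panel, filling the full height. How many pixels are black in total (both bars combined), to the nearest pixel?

Content width = 3897 × 16/10 ≈ 6235.2000 px.
Leftover width: 7794 − 6235.2000 = 1558.8000 px.
Bar area = 1558.8000 × 3897 ≈ 6074644 px.

6074644 pixels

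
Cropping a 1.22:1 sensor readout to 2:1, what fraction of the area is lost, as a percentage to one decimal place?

39.0%

Going from 1.22:1 to 2:1 means cutting height while keeping width.
Fraction kept = (1.220)/(2.000) ≈ 61.00%, so 39.00% is lost.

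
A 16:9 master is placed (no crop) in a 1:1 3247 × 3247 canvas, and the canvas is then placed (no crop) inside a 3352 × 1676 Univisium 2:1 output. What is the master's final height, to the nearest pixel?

Inside the 3247×3247 canvas the master is width-limited at 3247.00 × 1826.44.
1:1 in 3352×1676: fills the height, so the intermediate becomes 1676.00 × 1676.00 — a scale of ×0.5162.
The master scales with it: height 1826.44 × 0.5162 ≈ 942.75.

943 px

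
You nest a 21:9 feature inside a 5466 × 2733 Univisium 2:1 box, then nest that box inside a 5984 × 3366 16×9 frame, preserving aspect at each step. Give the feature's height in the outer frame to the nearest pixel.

2565 px

First fit — 21:9 into 5466×2733 spans the width: 5466.00 × 2342.57.
Second fit — the Univisium 2:1 canvas into 5984×3366 spans the width: 5984.00 × 2992.00 (×1.0948 from 5466×2733).
The feature scales with it: height 2342.57 × 1.0948 ≈ 2564.57.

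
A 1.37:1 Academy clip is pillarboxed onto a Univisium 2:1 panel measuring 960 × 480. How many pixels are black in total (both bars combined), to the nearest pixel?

145152 pixels

Since 1.370 < 2.000, the clip is height-limited.
That makes the image 657.6000 px wide (480 × 1.370).
Leftover width: 960 − 657.6000 = 302.4000 px.
Across the 480-px span: 302.4000 × 480 ≈ 145152 px.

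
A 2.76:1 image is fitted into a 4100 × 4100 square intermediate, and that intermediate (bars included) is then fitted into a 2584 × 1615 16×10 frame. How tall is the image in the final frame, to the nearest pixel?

585 px

2.76:1 in 4100×4100: fills the width, so the image is 4100.00 × 1485.51.
square in 2584×1615: fills the height, so the intermediate becomes 1615.00 × 1615.00 — a scale of ×0.3939.
So the image's height is 1485.51 × 0.3939 ≈ 585.14.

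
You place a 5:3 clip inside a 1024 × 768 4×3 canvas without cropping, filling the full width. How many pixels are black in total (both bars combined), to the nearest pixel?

157286 pixels

Content height = 1024 × 3/5 ≈ 614.4000 px.
Leftover height: 768 − 614.4000 = 153.6000 px.
That's 153.6000 × 1024 ≈ 157286 black pixels.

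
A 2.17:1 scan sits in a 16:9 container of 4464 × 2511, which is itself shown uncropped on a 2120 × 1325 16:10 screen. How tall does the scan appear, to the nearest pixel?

977 px

2.17:1 in 4464×2511: fills the width, so the scan is 4464.00 × 2057.14.
16:9 in 2120×1325: fills the width, so the intermediate becomes 2120.00 × 1192.50 — a scale of ×0.4749.
So the scan's height is 2057.14 × 0.4749 ≈ 976.96.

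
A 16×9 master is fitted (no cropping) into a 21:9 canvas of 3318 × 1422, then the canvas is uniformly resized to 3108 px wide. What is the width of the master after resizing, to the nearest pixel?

In the 3318×1422 frame the master fills the height: width = 1422 × 16/9 ≈ 2528.00 px.
The frame scales by 3108/3318 = 0.9367; 2528.00 × 0.9367 ≈ 2368.00 px.

2368 px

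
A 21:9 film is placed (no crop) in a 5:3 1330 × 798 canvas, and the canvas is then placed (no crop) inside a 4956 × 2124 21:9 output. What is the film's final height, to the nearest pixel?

21:9 in 1330×798: fills the width, so the film is 1330.00 × 570.00.
Second fit — the 5:3 canvas into 4956×2124 spans the height: 3540.00 × 2124.00 (×2.6617 from 1330×798).
The film scales with it: height 570.00 × 2.6617 ≈ 1517.14.

1517 px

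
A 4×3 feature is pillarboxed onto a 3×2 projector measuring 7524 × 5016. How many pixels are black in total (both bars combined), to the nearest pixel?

4×3 (1.333) < 3×2 (1.500), so the feature fills the height.
That makes the image 6688.0000 px wide (5016 × 4/3).
Leftover width: 7524 − 6688.0000 = 836.0000 px.
Across the 5016-px span: 836.0000 × 5016 ≈ 4193376 px.

4193376 pixels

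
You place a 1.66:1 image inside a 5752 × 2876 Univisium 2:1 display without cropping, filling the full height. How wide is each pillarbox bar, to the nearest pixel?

489 px

The image is 2876 × 1.660 ≈ 4774.16 px wide.
Leftover width: 5752 − 4774.16 = 977.84 px → 488.92 each side.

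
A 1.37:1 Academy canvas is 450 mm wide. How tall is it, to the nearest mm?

450 / 1.370 = 328.47.

328 mm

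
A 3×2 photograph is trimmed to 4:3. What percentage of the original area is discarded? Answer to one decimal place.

11.1%

Going from 3×2 to 4:3 means cutting width while keeping height.
Area ratio = (1.333)/(1.500) = 88.89%; the remaining 11.11% is cropped out.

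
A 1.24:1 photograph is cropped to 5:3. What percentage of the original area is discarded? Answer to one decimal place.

25.6%

Going from 1.24:1 to 5:3 means cutting height while keeping width.
Fraction kept = (1.240)/(1.667) ≈ 74.40%, so 25.60% is lost.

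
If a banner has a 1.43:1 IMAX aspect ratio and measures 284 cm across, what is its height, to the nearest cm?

199 cm

Height = 284 / 1.430 = 198.60.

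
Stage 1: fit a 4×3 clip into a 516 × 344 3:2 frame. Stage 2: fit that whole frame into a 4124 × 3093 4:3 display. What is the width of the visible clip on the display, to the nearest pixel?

4×3 in 516×344: fills the height, so the clip is 458.67 × 344.00.
The 3:2 canvas is width-limited in 4124×3093, giving 4124.00 × 2749.33; scale factor 7.9922.
The clip scales with it: width 458.67 × 7.9922 ≈ 3665.78.

3666 px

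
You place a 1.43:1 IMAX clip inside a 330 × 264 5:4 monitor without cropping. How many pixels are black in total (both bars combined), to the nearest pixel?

Since 1.430 > 1.250, the clip is width-limited.
The clip is 330 / 1.430 ≈ 230.7692 px tall.
Black = 264 − 230.7692 = 33.2308 px.
Across the 330-px span: 33.2308 × 330 ≈ 10966 px.

10966 pixels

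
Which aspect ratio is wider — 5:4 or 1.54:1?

5:4 = 1.25 and 1.54; 1.54 > 1.25.

1.54:1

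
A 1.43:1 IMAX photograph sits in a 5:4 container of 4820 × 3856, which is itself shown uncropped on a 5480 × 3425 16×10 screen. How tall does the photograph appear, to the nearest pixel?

First fit — 1.43:1 IMAX into 4820×3856 spans the width: 4820.00 × 3370.63.
The 5:4 canvas is height-limited in 5480×3425, giving 4281.25 × 3425.00; scale factor 0.8882.
The photograph scales with it: height 3370.63 × 0.8882 ≈ 2993.88.

2994 px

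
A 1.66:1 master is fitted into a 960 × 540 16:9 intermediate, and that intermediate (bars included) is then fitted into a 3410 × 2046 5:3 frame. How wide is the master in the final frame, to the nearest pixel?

1.66:1 in 960×540: fills the height, so the master is 896.40 × 540.00.
Second fit — the 16:9 canvas into 3410×2046 spans the width: 3410.00 × 1918.12 (×3.5521 from 960×540).
Applying the same ×3.5521: 896.40 → 3184.09.

3184 px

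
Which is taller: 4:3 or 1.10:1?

1.10:1

4:3 = 1.333 and 1.1; 1.333 > 1.1. The smaller width-to-height ratio is the taller frame.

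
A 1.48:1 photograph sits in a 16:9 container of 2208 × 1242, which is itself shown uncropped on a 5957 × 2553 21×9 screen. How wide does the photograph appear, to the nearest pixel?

Inside the 2208×1242 canvas the photograph is height-limited at 1838.16 × 1242.00.
16:9 in 5957×2553: fills the height, so the intermediate becomes 4538.67 × 2553.00 — a scale of ×2.0556.
So the photograph's width is 1838.16 × 2.0556 ≈ 3778.44.

3778 px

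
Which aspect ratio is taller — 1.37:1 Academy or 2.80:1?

1.37:1 Academy

1.37 and 2.8; 2.8 > 1.37. The smaller width-to-height ratio is the taller frame.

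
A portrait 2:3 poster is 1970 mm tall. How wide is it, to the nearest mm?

1313 mm

Width = 1970 / 3 × 2 = 1313.33.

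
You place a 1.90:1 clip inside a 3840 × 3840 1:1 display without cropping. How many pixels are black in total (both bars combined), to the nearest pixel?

6984758 pixels

Since 1.900 > 1.000, the clip is width-limited.
The clip is 3840 / 1.900 ≈ 2021.0526 px tall.
3840 − 2021.0526 = 1818.9474 px of bars.
Bar area = 1818.9474 × 3840 ≈ 6984758 px.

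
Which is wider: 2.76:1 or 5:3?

2.76:1

2.76 and 5:3 = 1.667; 2.76 > 1.667.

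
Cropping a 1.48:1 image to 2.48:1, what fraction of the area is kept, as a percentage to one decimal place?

2.48:1 is wider than 1.48:1, so the crop keeps the full width and trims the height.
Fraction kept = (1.480)/(2.480) ≈ 59.68%.

59.7%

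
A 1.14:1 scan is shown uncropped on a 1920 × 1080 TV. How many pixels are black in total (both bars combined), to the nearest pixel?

1.14:1 is narrower than 16×9, so it spans the full height.
That makes the image 1231.2000 px wide (1080 × 1.140).
Black = 1920 − 1231.2000 = 688.8000 px.
Across the 1080-px span: 688.8000 × 1080 ≈ 743904 px.

743904 pixels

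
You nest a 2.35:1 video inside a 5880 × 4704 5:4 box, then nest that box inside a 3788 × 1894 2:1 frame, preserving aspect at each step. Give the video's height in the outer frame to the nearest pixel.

Inside the 5880×4704 canvas the video is width-limited at 5880.00 × 2502.13.
5:4 in 3788×1894: fills the height, so the intermediate becomes 2367.50 × 1894.00 — a scale of ×0.4026.
The video scales with it: height 2502.13 × 0.4026 ≈ 1007.45.

1007 px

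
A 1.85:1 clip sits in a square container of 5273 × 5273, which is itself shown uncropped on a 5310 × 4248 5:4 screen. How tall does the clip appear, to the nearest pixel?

2296 px

First fit — 1.85:1 into 5273×5273 spans the width: 5273.00 × 2850.27.
Second fit — the square canvas into 5310×4248 spans the height: 4248.00 × 4248.00 (×0.8056 from 5273×5273).
Applying the same ×0.8056: 2850.27 → 2296.22.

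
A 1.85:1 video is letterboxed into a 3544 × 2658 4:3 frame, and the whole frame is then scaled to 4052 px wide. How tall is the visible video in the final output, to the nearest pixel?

2190 px

In the 3544×2658 frame the video fills the width: height = 3544 / 1.850 ≈ 1915.68 px.
Resizing to 4052 px wide multiplies everything by 1.1433: 1915.68 → 2190.27 px.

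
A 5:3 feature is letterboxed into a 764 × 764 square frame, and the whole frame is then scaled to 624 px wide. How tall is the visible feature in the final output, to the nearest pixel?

374 px

Fitted into 764×764, the feature spans the width; its height is 764 × 3/5 ≈ 458.40 px.
The frame scales by 624/764 = 0.8168; 458.40 × 0.8168 ≈ 374.40 px.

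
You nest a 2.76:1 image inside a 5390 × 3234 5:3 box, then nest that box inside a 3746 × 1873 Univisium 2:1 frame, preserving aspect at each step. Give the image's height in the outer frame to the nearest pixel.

First fit — 2.76:1 into 5390×3234 spans the width: 5390.00 × 1952.90.
5:3 in 3746×1873: fills the height, so the intermediate becomes 3121.67 × 1873.00 — a scale of ×0.5792.
The image scales with it: height 1952.90 × 0.5792 ≈ 1131.04.

1131 px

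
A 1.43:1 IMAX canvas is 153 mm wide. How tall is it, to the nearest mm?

107 mm

At 1.43:1 IMAX, 153 / 1.430 ≈ 106.99.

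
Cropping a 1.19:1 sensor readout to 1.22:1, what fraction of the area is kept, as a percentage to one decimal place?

97.5%

Going from 1.19:1 to 1.22:1 means cutting height while keeping width.
Fraction kept = (1.190)/(1.220) ≈ 97.54%.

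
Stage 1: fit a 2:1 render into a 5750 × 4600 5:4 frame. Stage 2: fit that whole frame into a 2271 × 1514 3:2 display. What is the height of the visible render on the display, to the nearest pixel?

946 px

2:1 in 5750×4600: fills the width, so the render is 5750.00 × 2875.00.
5:4 in 2271×1514: fills the height, so the intermediate becomes 1892.50 × 1514.00 — a scale of ×0.3291.
So the render's height is 2875.00 × 0.3291 ≈ 946.25.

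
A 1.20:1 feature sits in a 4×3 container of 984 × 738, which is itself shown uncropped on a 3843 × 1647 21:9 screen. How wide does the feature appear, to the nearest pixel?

1.20:1 in 984×738: fills the height, so the feature is 885.60 × 738.00.
Second fit — the 4×3 canvas into 3843×1647 spans the height: 2196.00 × 1647.00 (×2.2317 from 984×738).
The feature scales with it: width 885.60 × 2.2317 ≈ 1976.40.

1976 px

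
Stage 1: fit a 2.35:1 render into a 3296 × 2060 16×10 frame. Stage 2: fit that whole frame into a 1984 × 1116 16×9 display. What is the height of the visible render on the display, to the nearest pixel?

760 px

2.35:1 in 3296×2060: fills the width, so the render is 3296.00 × 1402.55.
Second fit — the 16×10 canvas into 1984×1116 spans the height: 1785.60 × 1116.00 (×0.5417 from 3296×2060).
So the render's height is 1402.55 × 0.5417 ≈ 759.83.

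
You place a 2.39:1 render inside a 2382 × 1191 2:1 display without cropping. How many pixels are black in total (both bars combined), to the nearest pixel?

462935 pixels

2.39:1 is wider than 2:1, so it spans the full width.
Content height = 2382 / 2.390 ≈ 996.6527 px.
Leftover height: 1191 − 996.6527 = 194.3473 px.
Across the 2382-px span: 194.3473 × 2382 ≈ 462935 px.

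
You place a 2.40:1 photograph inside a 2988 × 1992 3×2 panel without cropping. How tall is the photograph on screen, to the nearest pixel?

1245 px

2.40:1 is wider than 3×2, so it spans the full width.
The photograph is 2988 / 2.400 ≈ 1245.00 px tall.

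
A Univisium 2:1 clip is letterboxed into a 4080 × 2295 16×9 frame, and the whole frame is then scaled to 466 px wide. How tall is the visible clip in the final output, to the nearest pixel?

233 px

In the 4080×2295 frame the clip fills the width: height = 4080 × 1/2 ≈ 2040.00 px.
The frame scales by 466/4080 = 0.1142; 2040.00 × 0.1142 ≈ 233.00 px.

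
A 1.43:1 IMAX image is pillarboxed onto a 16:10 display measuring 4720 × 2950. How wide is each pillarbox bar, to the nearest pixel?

251 px

1.43:1 IMAX is narrower than 16:10, so it spans the full height.
The image is 2950 × 1.430 ≈ 4218.50 px wide.
Leftover width: 4720 − 4218.50 = 501.50 px → 250.75 each side.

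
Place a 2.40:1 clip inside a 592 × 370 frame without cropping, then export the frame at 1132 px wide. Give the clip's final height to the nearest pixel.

Fitted into 592×370, the clip spans the width; its height is 592 / 2.400 ≈ 246.67 px.
Scaling 592 → 1132 is ×1.9122, so the height becomes 246.67 × 1.9122 ≈ 471.67 px.

472 px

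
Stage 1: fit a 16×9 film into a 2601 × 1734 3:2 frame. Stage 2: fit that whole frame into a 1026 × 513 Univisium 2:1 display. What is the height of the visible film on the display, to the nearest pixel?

First fit — 16×9 into 2601×1734 spans the width: 2601.00 × 1463.06.
Second fit — the 3:2 canvas into 1026×513 spans the height: 769.50 × 513.00 (×0.2958 from 2601×1734).
Applying the same ×0.2958: 1463.06 → 432.84.

433 px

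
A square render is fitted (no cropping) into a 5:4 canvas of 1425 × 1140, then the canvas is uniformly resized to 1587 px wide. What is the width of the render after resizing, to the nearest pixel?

1270 px

In the 1425×1140 frame the render fills the height: width = 1140 × 1/1 ≈ 1140.00 px.
Scaling 1425 → 1587 is ×1.1137, so the width becomes 1140.00 × 1.1137 ≈ 1269.60 px.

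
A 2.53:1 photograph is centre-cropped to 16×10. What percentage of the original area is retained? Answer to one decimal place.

The height stays; only width is cut (since 16×10 is narrower than 2.53:1).
(1.600)/(2.530) ≈ 0.632 of the area survives.

63.2%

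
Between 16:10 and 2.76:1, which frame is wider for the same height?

2.76:1

16:10 = 1.6 and 2.76; 2.76 > 1.6.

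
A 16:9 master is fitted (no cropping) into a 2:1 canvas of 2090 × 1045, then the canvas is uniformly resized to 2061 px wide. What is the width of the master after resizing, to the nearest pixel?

1832 px

At 2090×1045 the master is height-limited, so width = 1045 × 16/9 ≈ 1857.78 px.
The frame scales by 2061/2090 = 0.9861; 1857.78 × 0.9861 ≈ 1832.00 px.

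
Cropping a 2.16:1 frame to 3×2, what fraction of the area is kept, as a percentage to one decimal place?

69.4%

3×2 is narrower than 2.16:1, so the crop keeps the full height and trims the width.
Fraction kept = (1.500)/(2.160) ≈ 69.44%.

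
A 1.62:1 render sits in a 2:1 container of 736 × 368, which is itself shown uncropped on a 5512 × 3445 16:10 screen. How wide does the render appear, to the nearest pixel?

4465 px

First fit — 1.62:1 into 736×368 spans the height: 596.16 × 368.00.
Second fit — the 2:1 canvas into 5512×3445 spans the width: 5512.00 × 2756.00 (×7.4891 from 736×368).
Applying the same ×7.4891: 596.16 → 4464.72.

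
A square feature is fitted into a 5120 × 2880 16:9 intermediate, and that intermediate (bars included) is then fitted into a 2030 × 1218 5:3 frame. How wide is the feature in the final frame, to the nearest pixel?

1142 px

Inside the 5120×2880 canvas the feature is height-limited at 2880.00 × 2880.00.
The 16:9 canvas is width-limited in 2030×1218, giving 2030.00 × 1141.88; scale factor 0.3965.
So the feature's width is 2880.00 × 0.3965 ≈ 1141.88.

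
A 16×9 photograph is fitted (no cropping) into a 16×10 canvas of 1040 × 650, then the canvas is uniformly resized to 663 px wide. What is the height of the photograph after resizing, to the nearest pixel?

373 px

At 1040×650 the photograph is width-limited, so height = 1040 × 9/16 ≈ 585.00 px.
The frame scales by 663/1040 = 0.6375; 585.00 × 0.6375 ≈ 372.94 px.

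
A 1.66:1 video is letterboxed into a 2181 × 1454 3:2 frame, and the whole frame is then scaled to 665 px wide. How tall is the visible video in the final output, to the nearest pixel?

At 2181×1454 the video is width-limited, so height = 2181 / 1.660 ≈ 1313.86 px.
Scaling 2181 → 665 is ×0.3049, so the height becomes 1313.86 × 0.3049 ≈ 400.60 px.

401 px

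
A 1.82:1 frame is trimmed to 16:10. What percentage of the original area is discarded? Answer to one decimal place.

Going from 1.82:1 to 16:10 means cutting width while keeping height.
(1.600)/(1.820) ≈ 0.879 of the area survives, leaving 12.09% discarded.

12.1%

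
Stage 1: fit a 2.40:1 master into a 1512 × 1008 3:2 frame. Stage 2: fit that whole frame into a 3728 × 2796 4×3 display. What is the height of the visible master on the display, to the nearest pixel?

First fit — 2.40:1 into 1512×1008 spans the width: 1512.00 × 630.00.
Second fit — the 3:2 canvas into 3728×2796 spans the width: 3728.00 × 2485.33 (×2.4656 from 1512×1008).
Applying the same ×2.4656: 630.00 → 1553.33.

1553 px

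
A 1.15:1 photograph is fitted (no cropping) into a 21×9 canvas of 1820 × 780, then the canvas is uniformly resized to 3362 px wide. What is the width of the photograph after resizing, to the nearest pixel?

At 1820×780 the photograph is height-limited, so width = 780 × 1.150 ≈ 897.00 px.
The frame scales by 3362/1820 = 1.8473; 897.00 × 1.8473 ≈ 1656.99 px.

1657 px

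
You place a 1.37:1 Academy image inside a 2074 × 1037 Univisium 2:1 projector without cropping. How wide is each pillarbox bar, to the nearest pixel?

Since 1.370 < 2.000, the image is height-limited.
The image is 1037 × 1.370 ≈ 1420.69 px wide.
2074 − 1420.69 = 653.31 px of bars (326.65 each).

327 px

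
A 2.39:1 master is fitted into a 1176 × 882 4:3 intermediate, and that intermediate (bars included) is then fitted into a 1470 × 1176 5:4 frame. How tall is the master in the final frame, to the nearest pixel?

First fit — 2.39:1 into 1176×882 spans the width: 1176.00 × 492.05.
Second fit — the 4:3 canvas into 1470×1176 spans the width: 1470.00 × 1102.50 (×1.2500 from 1176×882).
So the master's height is 492.05 × 1.2500 ≈ 615.06.

615 px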